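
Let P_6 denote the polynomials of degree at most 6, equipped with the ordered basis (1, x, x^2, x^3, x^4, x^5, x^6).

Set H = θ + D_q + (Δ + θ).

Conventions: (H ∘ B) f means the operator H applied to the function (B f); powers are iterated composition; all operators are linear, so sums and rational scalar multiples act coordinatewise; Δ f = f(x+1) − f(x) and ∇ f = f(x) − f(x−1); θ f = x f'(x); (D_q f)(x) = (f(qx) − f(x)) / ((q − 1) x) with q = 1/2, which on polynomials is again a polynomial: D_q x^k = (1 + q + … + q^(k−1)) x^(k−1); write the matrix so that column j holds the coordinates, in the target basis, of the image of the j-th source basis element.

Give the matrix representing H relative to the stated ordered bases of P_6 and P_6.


image of 1: 0
image of x: 2x + 2
image of x^2: 4x^2 + (7/2)x + 1
image of x^3: 6x^3 + (19/4)x^2 + 3x + 1
image of x^4: 8x^4 + (47/8)x^3 + 6x^2 + 4x + 1
image of x^5: 10x^5 + (111/16)x^4 + 10x^3 + 10x^2 + 5x + 1
image of x^6: 12x^6 + (255/32)x^5 + 15x^4 + 20x^3 + 15x^2 + 6x + 1
each image's coordinates form column j of the matrix

the matrix is [[0, 2, 1, 1, 1, 1, 1]; [0, 2, 7/2, 3, 4, 5, 6]; [0, 0, 4, 19/4, 6, 10, 15]; [0, 0, 0, 6, 47/8, 10, 20]; [0, 0, 0, 0, 8, 111/16, 15]; [0, 0, 0, 0, 0, 10, 255/32]; [0, 0, 0, 0, 0, 0, 12]] (rows listed top to bottom)


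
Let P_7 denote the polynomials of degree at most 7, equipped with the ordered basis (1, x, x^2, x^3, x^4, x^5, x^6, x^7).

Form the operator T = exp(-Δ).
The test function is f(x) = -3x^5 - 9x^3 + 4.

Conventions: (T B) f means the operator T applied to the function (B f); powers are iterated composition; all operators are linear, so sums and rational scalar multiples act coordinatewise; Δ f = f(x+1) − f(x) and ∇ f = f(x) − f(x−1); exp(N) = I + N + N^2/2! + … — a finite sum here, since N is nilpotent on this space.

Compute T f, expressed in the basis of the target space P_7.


order-1 term: 15x^4 + 30x^3 + 57x^2 + 42x + 12
order-2 term: -30x^3 - 90x^2 - 132x - 72
order-3 term: 30x^2 + 90x + 84
order-4 term: -15x - 30
order-5 term: 3
the series for exp(-Δ) f terminates at order 5
exp(-Δ) f = -3x^5 + 15x^4 - 9x^3 - 3x^2 - 15x + 1

the result is g(x) = -3x^5 + 15x^4 - 9x^3 - 3x^2 - 15x + 1


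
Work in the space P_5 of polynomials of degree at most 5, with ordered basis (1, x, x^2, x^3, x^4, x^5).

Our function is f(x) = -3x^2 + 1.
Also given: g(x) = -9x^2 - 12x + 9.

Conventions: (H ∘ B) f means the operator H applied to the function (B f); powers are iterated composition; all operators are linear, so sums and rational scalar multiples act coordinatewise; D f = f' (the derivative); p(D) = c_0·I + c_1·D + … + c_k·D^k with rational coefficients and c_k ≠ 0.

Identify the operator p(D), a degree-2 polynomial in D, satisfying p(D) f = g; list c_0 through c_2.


p(D) = 3·I + 2·D − D^2, i.e. c_0 = 3, c_1 = 2, c_2 = -1

D^0 f = -3x^2 + 1
D^1 f = -6x
D^2 f = -6
matching coefficients of g against c_0 f + c_1 Df + … from the top degree down determines the c_i
solution: c_0 = 3, c_1 = 2, c_2 = -1


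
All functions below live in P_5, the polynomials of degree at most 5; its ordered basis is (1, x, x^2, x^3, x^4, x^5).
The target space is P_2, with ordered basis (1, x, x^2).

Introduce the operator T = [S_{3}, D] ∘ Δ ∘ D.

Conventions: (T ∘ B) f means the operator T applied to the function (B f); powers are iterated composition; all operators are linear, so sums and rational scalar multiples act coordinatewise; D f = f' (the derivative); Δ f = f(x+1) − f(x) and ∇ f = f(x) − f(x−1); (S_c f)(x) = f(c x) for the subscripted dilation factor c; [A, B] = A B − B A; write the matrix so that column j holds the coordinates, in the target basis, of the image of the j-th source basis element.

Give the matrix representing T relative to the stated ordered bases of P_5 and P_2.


image of 1: 0
image of x: 0
image of x^2: 0
image of x^3: -12
image of x^4: -144x - 24
image of x^5: -1080x^2 - 360x - 40
each image's coordinates form column j of the matrix

the matrix is [[0, 0, 0, -12, -24, -40]; [0, 0, 0, 0, -144, -360]; [0, 0, 0, 0, 0, -1080]] (rows listed top to bottom)


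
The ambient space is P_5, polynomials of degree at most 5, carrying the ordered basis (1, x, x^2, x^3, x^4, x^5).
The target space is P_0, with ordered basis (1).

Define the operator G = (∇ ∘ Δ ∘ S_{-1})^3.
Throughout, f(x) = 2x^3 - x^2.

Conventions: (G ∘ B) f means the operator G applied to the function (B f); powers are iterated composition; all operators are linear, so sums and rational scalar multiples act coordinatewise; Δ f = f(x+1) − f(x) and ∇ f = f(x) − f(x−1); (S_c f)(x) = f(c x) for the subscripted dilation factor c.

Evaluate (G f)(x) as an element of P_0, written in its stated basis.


S_{-1} f = -2x^3 - x^2
Δ S_{-1} f = -6x^2 - 8x - 3
∇ Δ S_{-1} f = -12x - 2
S_{-1} (∇ ∘ Δ ∘ S_{-1}) f = 12x - 2
Δ S_{-1} (∇ ∘ Δ ∘ S_{-1}) f = 12
∇ Δ S_{-1} (∇ ∘ Δ ∘ S_{-1}) f = 0
S_{-1} (∇ ∘ Δ ∘ S_{-1}) (∇ ∘ Δ ∘ S_{-1}) f = 0
Δ S_{-1} (∇ ∘ Δ ∘ S_{-1}) (∇ ∘ Δ ∘ S_{-1}) f = 0
∇ Δ S_{-1} (∇ ∘ Δ ∘ S_{-1}) (∇ ∘ Δ ∘ S_{-1}) f = 0

g(x) = 0


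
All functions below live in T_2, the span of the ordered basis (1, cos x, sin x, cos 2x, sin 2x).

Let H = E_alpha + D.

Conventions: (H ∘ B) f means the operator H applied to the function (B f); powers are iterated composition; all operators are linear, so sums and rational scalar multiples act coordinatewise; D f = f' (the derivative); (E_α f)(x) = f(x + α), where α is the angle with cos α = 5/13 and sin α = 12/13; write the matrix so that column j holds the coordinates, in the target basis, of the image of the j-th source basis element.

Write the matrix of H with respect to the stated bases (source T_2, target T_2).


image of 1: 1
image of cos x: (5/13)cos x - (25/13)sin x
image of sin x: (25/13)cos x + (5/13)sin x
image of cos 2x: -(119/169)cos 2x - (458/169)sin 2x
image of sin 2x: (458/169)cos 2x - (119/169)sin 2x
each image's coordinates form column j of the matrix

the matrix is [[1, 0, 0, 0, 0]; [0, 5/13, 25/13, 0, 0]; [0, -25/13, 5/13, 0, 0]; [0, 0, 0, -119/169, 458/169]; [0, 0, 0, -458/169, -119/169]] (rows listed top to bottom)


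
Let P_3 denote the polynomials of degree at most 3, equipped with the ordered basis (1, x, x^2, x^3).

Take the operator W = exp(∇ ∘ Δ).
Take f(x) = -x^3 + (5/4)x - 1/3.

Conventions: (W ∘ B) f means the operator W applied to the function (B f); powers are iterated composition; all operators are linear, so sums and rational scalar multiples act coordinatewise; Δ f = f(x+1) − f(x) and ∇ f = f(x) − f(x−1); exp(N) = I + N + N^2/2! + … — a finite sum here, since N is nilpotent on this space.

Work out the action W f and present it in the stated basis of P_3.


g(x) = -x^3 - (19/4)x - 1/3

order-1 term: -6x
the series for exp(∇ ∘ Δ) f terminates at order 1
exp(∇ ∘ Δ) f = -x^3 - (19/4)x - 1/3


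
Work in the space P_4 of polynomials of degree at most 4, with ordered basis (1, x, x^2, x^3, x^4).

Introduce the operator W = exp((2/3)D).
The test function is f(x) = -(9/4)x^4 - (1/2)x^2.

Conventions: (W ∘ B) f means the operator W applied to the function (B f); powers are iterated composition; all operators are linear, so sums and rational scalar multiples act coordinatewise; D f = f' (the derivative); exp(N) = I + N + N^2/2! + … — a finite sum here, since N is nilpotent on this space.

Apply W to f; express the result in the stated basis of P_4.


order-1 term: -6x^3 - (2/3)x
order-2 term: -6x^2 - 2/9
order-3 term: -(8/3)x
order-4 term: -4/9
the series for exp((2/3)D) f terminates at order 4
exp((2/3)D) f = -(9/4)x^4 - 6x^3 - (13/2)x^2 - (10/3)x - 2/3

g(x) = -(9/4)x^4 - 6x^3 - (13/2)x^2 - (10/3)x - 2/3


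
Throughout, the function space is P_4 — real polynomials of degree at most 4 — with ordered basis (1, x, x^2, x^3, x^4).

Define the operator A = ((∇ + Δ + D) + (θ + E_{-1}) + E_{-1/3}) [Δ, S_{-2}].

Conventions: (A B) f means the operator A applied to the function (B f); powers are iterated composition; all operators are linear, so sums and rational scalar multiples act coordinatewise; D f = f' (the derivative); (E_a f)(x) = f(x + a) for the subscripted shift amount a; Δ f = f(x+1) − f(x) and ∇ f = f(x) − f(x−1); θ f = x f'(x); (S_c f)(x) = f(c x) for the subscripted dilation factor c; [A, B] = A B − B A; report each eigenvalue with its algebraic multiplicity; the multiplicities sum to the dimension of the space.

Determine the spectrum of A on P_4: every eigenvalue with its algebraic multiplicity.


λ = 0 (multiplicity 5)

image of 1: 0
image of x: -6
image of x^2: 36x + 26
image of x^3: -144x^2 - 174x - 88
image of x^4: 480x^3 + 768x^2 + 776x + 2902/9
the matrix is upper triangular; its diagonal is (0, 0, 0, 0, 0)
for a triangular matrix the eigenvalues are the diagonal entries, with algebraic multiplicity their repetition count


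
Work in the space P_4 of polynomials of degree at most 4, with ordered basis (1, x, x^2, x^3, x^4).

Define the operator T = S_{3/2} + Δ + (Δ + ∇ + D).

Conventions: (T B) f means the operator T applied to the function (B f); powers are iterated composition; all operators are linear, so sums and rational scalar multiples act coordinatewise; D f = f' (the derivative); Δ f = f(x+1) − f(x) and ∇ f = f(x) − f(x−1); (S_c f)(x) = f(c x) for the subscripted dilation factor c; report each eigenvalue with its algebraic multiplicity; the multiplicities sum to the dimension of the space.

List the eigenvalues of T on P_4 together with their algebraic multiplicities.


image of 1: 1
image of x: (3/2)x + 4
image of x^2: (9/4)x^2 + 8x + 1
image of x^3: (27/8)x^3 + 12x^2 + 3x + 3
image of x^4: (81/16)x^4 + 16x^3 + 6x^2 + 12x + 1
the matrix is upper triangular; its diagonal is (1, 3/2, 9/4, 27/8, 81/16)
for a triangular matrix the eigenvalues are the diagonal entries, with algebraic multiplicity their repetition count

λ = 1 (multiplicity 1), λ = 3/2 (multiplicity 1), λ = 9/4 (multiplicity 1), λ = 27/8 (multiplicity 1), λ = 81/16 (multiplicity 1)


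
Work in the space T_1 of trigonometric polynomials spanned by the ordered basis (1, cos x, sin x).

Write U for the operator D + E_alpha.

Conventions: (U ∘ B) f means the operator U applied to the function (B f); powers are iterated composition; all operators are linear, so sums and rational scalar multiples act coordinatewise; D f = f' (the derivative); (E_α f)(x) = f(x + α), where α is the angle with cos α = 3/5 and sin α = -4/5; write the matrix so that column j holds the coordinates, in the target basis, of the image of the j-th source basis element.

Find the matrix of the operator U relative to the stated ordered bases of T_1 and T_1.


the matrix is [[1, 0, 0]; [0, 3/5, 1/5]; [0, -1/5, 3/5]] (rows listed top to bottom)

image of 1: 1
image of cos x: (3/5)cos x - (1/5)sin x
image of sin x: (1/5)cos x + (3/5)sin x
each image's coordinates form column j of the matrix


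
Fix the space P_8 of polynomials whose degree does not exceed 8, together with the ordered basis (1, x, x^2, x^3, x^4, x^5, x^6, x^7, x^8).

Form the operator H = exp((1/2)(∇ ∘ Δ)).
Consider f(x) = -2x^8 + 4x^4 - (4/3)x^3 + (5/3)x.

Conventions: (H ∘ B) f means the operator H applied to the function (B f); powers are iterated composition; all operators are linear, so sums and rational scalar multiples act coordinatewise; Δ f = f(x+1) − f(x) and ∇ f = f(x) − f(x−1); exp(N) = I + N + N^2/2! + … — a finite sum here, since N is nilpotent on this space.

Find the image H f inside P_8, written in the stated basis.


g(x) = -2x^8 - 56x^6 - 556x^4 - (4/3)x^3 - 1712x^2 - (7/3)x - 742

order-1 term: -56x^6 - 140x^4 - 32x^2 - 4x + 2
order-2 term: -420x^4 - 840x^2 - 114
order-3 term: -840x^2 - 420
order-4 term: -210
the series for exp((1/2)(∇ ∘ Δ)) f terminates at order 4
exp((1/2)(∇ ∘ Δ)) f = -2x^8 - 56x^6 - 556x^4 - (4/3)x^3 - 1712x^2 - (7/3)x - 742


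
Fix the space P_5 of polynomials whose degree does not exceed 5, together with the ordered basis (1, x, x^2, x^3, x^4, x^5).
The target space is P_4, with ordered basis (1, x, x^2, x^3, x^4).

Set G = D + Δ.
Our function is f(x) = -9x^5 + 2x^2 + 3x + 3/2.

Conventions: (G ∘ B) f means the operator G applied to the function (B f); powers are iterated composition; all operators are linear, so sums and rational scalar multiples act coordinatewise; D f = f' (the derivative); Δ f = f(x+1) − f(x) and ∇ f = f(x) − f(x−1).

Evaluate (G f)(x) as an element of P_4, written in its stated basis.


g(x) = -90x^4 - 90x^3 - 90x^2 - 37x - 1

D f = -45x^4 + 4x + 3
Δ f = -45x^4 - 90x^3 - 90x^2 - 41x - 4
(D + Δ) f = -90x^4 - 90x^3 - 90x^2 - 37x - 1


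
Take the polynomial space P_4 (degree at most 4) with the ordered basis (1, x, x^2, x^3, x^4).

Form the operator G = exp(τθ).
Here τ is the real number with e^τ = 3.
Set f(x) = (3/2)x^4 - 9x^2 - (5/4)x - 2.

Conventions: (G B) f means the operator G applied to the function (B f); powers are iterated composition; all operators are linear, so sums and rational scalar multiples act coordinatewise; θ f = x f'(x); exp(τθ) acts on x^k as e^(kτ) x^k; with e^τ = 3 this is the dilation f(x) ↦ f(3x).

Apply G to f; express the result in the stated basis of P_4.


exp(τθ) x^k = e^(kτ) x^k; with e^τ = 3 this sends x^k to 3^k x^k
x ↦ 3 x
x^2 ↦ 9 x^2
x^4 ↦ 81 x^4
applying this coordinatewise to f: exp(τθ) f = (243/2)x^4 - 81x^2 - (15/4)x - 2

the image equals g(x) = (243/2)x^4 - 81x^2 - (15/4)x - 2


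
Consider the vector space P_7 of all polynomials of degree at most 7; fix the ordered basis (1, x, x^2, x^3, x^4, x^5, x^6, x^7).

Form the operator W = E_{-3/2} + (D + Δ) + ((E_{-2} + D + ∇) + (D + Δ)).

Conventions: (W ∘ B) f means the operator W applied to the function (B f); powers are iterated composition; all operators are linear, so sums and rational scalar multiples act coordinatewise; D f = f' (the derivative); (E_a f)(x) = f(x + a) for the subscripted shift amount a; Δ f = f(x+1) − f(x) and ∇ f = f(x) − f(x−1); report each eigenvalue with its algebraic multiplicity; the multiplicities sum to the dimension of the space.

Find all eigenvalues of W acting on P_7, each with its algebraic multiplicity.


image of 1: 2
image of x: 2x + 5/2
image of x^2: 2x^2 + 5x + 29/4
image of x^3: 2x^3 + (15/2)x^2 + (87/4)x - 67/8
image of x^4: 2x^4 + 10x^3 + (87/2)x^2 - (67/2)x + 353/16
image of x^5: 2x^5 + (25/2)x^4 + (145/2)x^3 - (335/4)x^2 + (1765/16)x - 1171/32
image of x^6: 2x^6 + 15x^5 + (435/4)x^4 - (335/2)x^3 + (5295/16)x^2 - (3513/16)x + 4889/64
image of x^7: 2x^7 + (35/2)x^6 + (609/4)x^5 - (2345/8)x^4 + (12355/16)x^3 - (24591/32)x^2 + (34223/64)x - 18187/128
the matrix is upper triangular; its diagonal is (2, 2, 2, 2, 2, 2, 2, 2)
for a triangular matrix the eigenvalues are the diagonal entries, with algebraic multiplicity their repetition count

λ = 2 (multiplicity 8)


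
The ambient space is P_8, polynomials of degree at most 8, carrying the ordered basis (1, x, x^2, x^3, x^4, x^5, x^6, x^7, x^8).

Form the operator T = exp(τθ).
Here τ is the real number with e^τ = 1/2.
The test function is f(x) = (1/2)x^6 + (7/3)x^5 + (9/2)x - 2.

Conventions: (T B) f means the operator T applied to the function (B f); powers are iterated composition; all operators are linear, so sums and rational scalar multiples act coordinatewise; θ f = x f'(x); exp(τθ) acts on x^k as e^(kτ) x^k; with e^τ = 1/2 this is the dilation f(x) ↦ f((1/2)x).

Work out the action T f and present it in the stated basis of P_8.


exp(τθ) x^k = e^(kτ) x^k; with e^τ = 1/2 this sends x^k to (1/2)^k x^k
x ↦ 1/2 x
x^5 ↦ 1/32 x^5
x^6 ↦ 1/64 x^6
applying this coordinatewise to f: exp(τθ) f = (1/128)x^6 + (7/96)x^5 + (9/4)x - 2

g(x) = (1/128)x^6 + (7/96)x^5 + (9/4)x - 2


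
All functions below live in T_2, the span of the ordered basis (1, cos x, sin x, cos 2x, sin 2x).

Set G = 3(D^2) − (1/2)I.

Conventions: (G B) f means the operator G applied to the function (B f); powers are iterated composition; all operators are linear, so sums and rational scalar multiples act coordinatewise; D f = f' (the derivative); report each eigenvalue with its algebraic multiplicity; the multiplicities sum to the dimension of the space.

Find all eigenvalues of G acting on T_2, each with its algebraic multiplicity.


image of 1: -1/2
image of cos x: -(7/2)cos x
image of sin x: -(7/2)sin x
image of cos 2x: -(25/2)cos 2x
image of sin 2x: -(25/2)sin 2x
the matrix is diagonal; its diagonal is (-1/2, -7/2, -7/2, -25/2, -25/2)
for a triangular matrix the eigenvalues are the diagonal entries, with algebraic multiplicity their repetition count

λ = -25/2 (multiplicity 2), λ = -7/2 (multiplicity 2), λ = -1/2 (multiplicity 1)


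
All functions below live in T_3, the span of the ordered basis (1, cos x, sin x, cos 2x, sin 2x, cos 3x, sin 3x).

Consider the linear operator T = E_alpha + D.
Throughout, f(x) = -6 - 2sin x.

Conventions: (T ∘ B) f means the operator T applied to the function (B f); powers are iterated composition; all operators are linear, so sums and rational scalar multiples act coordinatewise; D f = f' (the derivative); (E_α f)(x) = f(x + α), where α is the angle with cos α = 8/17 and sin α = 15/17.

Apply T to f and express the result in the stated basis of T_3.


E_alpha f = -6 - (30/17)cos x - (16/17)sin x
D f = -2cos x
(E_alpha + D) f = -6 - (64/17)cos x - (16/17)sin x

the result is g(x) = -6 - (64/17)cos x - (16/17)sin x


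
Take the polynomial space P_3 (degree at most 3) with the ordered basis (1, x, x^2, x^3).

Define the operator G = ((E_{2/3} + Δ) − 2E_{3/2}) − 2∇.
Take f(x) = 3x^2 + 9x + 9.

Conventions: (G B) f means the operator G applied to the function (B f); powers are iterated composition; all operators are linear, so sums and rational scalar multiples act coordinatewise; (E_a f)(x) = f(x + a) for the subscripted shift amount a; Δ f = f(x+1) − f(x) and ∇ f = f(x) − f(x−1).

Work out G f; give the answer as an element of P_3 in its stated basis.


E_{2/3} f = 3x^2 + 13x + 49/3
Δ f = 6x + 12
(E_{2/3} + Δ) f = 3x^2 + 19x + 85/3
E_{3/2} f = 3x^2 + 18x + 117/4
(-2E_{3/2}) f = -6x^2 - 36x - 117/2
((E_{2/3} + Δ) − 2E_{3/2}) f = -3x^2 - 17x - 181/6
∇ f = 6x + 6
(-2∇) f = -12x - 12
(((E_{2/3} + Δ) − 2E_{3/2}) − 2∇) f = -3x^2 - 29x - 253/6

g(x) = -3x^2 - 29x - 253/6


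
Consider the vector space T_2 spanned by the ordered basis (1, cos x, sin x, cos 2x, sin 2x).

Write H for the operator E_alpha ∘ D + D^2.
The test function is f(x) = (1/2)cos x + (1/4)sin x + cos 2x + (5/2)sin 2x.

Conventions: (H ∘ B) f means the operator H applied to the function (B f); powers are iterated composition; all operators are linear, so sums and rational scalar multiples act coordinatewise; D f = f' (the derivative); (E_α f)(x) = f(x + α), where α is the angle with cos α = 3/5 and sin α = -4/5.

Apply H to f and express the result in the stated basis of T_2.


the image equals g(x) = (1/20)cos x - (7/20)sin x - (87/25)cos 2x - (116/25)sin 2x

D f = (1/4)cos x - (1/2)sin x + 5cos 2x - 2sin 2x
E_alpha D f = (11/20)cos x - (1/10)sin x + (13/25)cos 2x + (134/25)sin 2x
D f = (1/4)cos x - (1/2)sin x + 5cos 2x - 2sin 2x
D D f = -(1/2)cos x - (1/4)sin x - 4cos 2x - 10sin 2x
(E_alpha ∘ D + D^2) f = (1/20)cos x - (7/20)sin x - (87/25)cos 2x - (116/25)sin 2x


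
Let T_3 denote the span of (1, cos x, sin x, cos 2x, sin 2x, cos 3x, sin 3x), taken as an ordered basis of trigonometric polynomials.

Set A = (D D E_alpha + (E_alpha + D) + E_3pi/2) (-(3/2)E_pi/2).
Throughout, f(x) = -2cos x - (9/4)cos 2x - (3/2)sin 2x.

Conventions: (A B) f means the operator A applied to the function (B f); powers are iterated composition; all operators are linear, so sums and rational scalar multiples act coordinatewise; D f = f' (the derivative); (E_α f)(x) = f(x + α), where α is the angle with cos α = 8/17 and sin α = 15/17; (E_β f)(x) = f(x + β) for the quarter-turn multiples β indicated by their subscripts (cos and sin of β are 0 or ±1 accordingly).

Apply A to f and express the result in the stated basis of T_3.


g(x) = -(1341/1156)cos 2x - (3663/1156)sin 2x

E_pi/2 f = 2sin x + (9/4)cos 2x + (3/2)sin 2x
(-(3/2)E_pi/2) f = -3sin x - (27/8)cos 2x - (9/4)sin 2x
E_alpha (-(3/2)E_pi/2) f = -(45/17)cos x - (24/17)sin x + (27/2312)cos 2x + (4689/1156)sin 2x
D E_alpha (-(3/2)E_pi/2) f = -(24/17)cos x + (45/17)sin x + (4689/578)cos 2x - (27/1156)sin 2x
D D E_alpha (-(3/2)E_pi/2) f = (45/17)cos x + (24/17)sin x - (27/578)cos 2x - (4689/289)sin 2x
E_alpha (-(3/2)E_pi/2) f = -(45/17)cos x - (24/17)sin x + (27/2312)cos 2x + (4689/1156)sin 2x
D (-(3/2)E_pi/2) f = -3cos x - (9/2)cos 2x + (27/4)sin 2x
(E_alpha + D) (-(3/2)E_pi/2) f = -(96/17)cos x - (24/17)sin x - (10377/2312)cos 2x + (3123/289)sin 2x
E_3pi/2 (-(3/2)E_pi/2) f = 3cos x + (27/8)cos 2x + (9/4)sin 2x
(D D E_alpha + (E_alpha + D) + E_3pi/2) (-(3/2)E_pi/2) f = -(1341/1156)cos 2x - (3663/1156)sin 2x


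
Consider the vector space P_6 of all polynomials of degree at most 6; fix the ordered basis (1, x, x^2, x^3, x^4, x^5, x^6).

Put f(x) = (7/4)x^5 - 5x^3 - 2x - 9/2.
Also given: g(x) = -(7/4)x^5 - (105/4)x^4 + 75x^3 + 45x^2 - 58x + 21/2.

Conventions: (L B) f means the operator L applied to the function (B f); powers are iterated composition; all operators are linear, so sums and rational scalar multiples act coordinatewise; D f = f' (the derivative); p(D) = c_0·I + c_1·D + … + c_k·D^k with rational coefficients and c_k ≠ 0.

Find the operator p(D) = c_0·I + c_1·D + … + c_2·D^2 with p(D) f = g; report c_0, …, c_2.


D^0 f = (7/4)x^5 - 5x^3 - 2x - 9/2
D^1 f = (35/4)x^4 - 15x^2 - 2
D^2 f = 35x^3 - 30x
matching coefficients of g against c_0 f + c_1 Df + … from the top degree down determines the c_i
solution: c_0 = -1, c_1 = -3, c_2 = 2

c_0 = -1, c_1 = -3, c_2 = 2


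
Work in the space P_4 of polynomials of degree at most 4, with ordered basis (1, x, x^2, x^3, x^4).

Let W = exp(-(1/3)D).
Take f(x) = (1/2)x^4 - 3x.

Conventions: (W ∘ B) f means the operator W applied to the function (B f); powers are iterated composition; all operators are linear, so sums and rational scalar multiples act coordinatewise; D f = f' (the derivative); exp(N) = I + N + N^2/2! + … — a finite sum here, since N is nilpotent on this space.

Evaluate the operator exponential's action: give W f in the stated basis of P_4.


the result is g(x) = (1/2)x^4 - (2/3)x^3 + (1/3)x^2 - (83/27)x + 163/162

order-1 term: -(2/3)x^3 + 1
order-2 term: (1/3)x^2
order-3 term: -(2/27)x
order-4 term: 1/162
the series for exp(-(1/3)D) f terminates at order 4
exp(-(1/3)D) f = (1/2)x^4 - (2/3)x^3 + (1/3)x^2 - (83/27)x + 163/162


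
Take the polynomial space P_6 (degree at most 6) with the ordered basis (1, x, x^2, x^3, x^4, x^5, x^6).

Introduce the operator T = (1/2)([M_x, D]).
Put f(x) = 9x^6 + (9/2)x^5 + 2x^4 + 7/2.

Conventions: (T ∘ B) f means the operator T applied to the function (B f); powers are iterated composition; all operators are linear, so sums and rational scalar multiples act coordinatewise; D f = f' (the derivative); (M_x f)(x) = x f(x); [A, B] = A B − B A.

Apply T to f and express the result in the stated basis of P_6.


D f = 54x^5 + (45/2)x^4 + 8x^3
M_x D f = 54x^6 + (45/2)x^5 + 8x^4
M_x f = 9x^7 + (9/2)x^6 + 2x^5 + (7/2)x
D M_x f = 63x^6 + 27x^5 + 10x^4 + 7/2
[M_x, D] f = -9x^6 - (9/2)x^5 - 2x^4 - 7/2
((1/2)([M_x, D])) f = -(9/2)x^6 - (9/4)x^5 - x^4 - 7/4

the image equals g(x) = -(9/2)x^6 - (9/4)x^5 - x^4 - 7/4


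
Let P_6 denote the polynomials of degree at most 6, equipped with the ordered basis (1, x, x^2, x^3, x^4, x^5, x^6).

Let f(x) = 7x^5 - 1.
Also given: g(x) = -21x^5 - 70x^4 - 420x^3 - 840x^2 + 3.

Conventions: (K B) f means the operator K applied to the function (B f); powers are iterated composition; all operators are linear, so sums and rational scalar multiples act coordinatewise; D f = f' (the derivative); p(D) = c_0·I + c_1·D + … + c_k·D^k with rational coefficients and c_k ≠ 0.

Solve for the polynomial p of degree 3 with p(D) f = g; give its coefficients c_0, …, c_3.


D^0 f = 7x^5 - 1
D^1 f = 35x^4
D^2 f = 140x^3
D^3 f = 420x^2
matching coefficients of g against c_0 f + c_1 Df + … from the top degree down determines the c_i
solution: c_0 = -3, c_1 = -2, c_2 = -3, c_3 = -2

c_0 = -3, c_1 = -2, c_2 = -3, c_3 = -2


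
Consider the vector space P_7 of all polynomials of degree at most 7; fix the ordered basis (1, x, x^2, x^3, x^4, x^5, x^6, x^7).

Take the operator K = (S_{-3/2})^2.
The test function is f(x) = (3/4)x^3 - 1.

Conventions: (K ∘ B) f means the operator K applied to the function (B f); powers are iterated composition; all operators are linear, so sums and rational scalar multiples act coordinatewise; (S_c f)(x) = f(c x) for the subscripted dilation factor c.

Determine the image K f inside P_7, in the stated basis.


g(x) = (2187/256)x^3 - 1

S_{-3/2} f = -(81/32)x^3 - 1
S_{-3/2} S_{-3/2} f = (2187/256)x^3 - 1


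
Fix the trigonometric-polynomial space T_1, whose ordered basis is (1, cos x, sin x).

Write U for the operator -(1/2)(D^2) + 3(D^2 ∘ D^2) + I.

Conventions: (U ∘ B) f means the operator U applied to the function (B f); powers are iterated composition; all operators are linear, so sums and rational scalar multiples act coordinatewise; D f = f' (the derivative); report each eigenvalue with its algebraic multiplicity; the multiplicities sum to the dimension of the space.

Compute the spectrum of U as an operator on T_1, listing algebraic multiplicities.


image of 1: 1
image of cos x: (9/2)cos x
image of sin x: (9/2)sin x
the matrix is diagonal; its diagonal is (1, 9/2, 9/2)
for a triangular matrix the eigenvalues are the diagonal entries, with algebraic multiplicity their repetition count

λ = 1 (multiplicity 1), λ = 9/2 (multiplicity 2)


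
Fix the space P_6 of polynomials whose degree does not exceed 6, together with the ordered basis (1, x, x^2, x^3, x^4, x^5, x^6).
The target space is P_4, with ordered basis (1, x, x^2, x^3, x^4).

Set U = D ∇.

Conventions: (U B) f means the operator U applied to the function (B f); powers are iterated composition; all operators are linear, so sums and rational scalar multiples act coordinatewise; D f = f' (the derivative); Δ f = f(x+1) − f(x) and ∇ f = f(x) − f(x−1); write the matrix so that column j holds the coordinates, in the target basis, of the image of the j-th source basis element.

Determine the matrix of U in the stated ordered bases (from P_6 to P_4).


image of 1: 0
image of x: 0
image of x^2: 2
image of x^3: 6x - 3
image of x^4: 12x^2 - 12x + 4
image of x^5: 20x^3 - 30x^2 + 20x - 5
image of x^6: 30x^4 - 60x^3 + 60x^2 - 30x + 6
each image's coordinates form column j of the matrix

the matrix is [[0, 0, 2, -3, 4, -5, 6]; [0, 0, 0, 6, -12, 20, -30]; [0, 0, 0, 0, 12, -30, 60]; [0, 0, 0, 0, 0, 20, -60]; [0, 0, 0, 0, 0, 0, 30]] (rows listed top to bottom)


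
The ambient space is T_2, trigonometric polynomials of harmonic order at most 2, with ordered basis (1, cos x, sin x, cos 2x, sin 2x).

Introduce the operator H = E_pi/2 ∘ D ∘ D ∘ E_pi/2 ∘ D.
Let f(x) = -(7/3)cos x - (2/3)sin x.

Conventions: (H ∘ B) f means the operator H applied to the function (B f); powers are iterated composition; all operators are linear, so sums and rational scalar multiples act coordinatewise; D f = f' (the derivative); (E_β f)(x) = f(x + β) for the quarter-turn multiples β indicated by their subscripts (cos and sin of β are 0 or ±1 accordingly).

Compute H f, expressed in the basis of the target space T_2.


the result is g(x) = -(2/3)cos x + (7/3)sin x

D f = -(2/3)cos x + (7/3)sin x
E_pi/2 D f = (7/3)cos x + (2/3)sin x
D E_pi/2 D f = (2/3)cos x - (7/3)sin x
D D E_pi/2 D f = -(7/3)cos x - (2/3)sin x
E_pi/2 D D E_pi/2 D f = -(2/3)cos x + (7/3)sin x


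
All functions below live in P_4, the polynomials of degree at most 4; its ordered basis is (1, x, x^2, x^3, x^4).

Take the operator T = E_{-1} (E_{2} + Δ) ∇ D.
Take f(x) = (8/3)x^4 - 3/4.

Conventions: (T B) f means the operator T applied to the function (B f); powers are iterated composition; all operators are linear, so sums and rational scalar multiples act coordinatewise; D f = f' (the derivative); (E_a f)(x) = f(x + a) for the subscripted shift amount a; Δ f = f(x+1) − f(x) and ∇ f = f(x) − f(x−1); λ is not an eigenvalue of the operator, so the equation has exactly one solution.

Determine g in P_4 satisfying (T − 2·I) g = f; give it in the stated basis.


write g with unknown coordinates in the stated basis and equate coefficients in (T − 2·I) g = f
solving from the highest basis element down gives g = -(4/3)x^4 - 8x^2 - 24x + 137/24
check: T g = -16x^2 - 48x + 32/3
so T g − 2·g = (8/3)x^4 - 3/4 = f ✓

the image equals g(x) = -(4/3)x^4 - 8x^2 - 24x + 137/24


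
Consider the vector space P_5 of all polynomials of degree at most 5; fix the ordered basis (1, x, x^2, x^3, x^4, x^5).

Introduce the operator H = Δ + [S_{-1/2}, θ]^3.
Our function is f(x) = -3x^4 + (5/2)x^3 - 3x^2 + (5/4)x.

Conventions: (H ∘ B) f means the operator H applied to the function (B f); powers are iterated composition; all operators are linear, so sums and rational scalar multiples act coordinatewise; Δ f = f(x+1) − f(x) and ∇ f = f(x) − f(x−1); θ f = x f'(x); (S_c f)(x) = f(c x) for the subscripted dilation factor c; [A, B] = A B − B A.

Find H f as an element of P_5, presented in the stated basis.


Δ f = -12x^3 - (21/2)x^2 - (21/2)x - 9/4
θ f = -12x^4 + (15/2)x^3 - 6x^2 + (5/4)x
S_{-1/2} θ f = -(3/4)x^4 - (15/16)x^3 - (3/2)x^2 - (5/8)x
S_{-1/2} f = -(3/16)x^4 - (5/16)x^3 - (3/4)x^2 - (5/8)x
θ S_{-1/2} f = -(3/4)x^4 - (15/16)x^3 - (3/2)x^2 - (5/8)x
[S_{-1/2}, θ] f = 0
θ [S_{-1/2}, θ] f = 0
S_{-1/2} θ [S_{-1/2}, θ] f = 0
S_{-1/2} [S_{-1/2}, θ] f = 0
θ S_{-1/2} [S_{-1/2}, θ] f = 0
[S_{-1/2}, θ] [S_{-1/2}, θ] f = 0
θ [S_{-1/2}, θ] [S_{-1/2}, θ] f = 0
S_{-1/2} θ [S_{-1/2}, θ] [S_{-1/2}, θ] f = 0
S_{-1/2} [S_{-1/2}, θ] [S_{-1/2}, θ] f = 0
θ S_{-1/2} [S_{-1/2}, θ] [S_{-1/2}, θ] f = 0
[S_{-1/2}, θ] [S_{-1/2}, θ] [S_{-1/2}, θ] f = 0
(Δ + [S_{-1/2}, θ]^3) f = -12x^3 - (21/2)x^2 - (21/2)x - 9/4

the image equals g(x) = -12x^3 - (21/2)x^2 - (21/2)x - 9/4


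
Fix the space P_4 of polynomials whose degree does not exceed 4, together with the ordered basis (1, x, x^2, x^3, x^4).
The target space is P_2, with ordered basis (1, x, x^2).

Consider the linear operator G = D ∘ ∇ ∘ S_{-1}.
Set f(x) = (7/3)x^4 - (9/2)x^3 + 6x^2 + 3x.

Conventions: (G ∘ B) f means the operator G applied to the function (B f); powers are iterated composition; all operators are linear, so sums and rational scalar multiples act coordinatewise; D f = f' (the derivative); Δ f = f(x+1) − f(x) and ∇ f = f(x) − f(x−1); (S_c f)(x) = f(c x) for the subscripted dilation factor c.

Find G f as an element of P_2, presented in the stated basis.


S_{-1} f = (7/3)x^4 + (9/2)x^3 + 6x^2 - 3x
∇ S_{-1} f = (28/3)x^3 - (1/2)x^2 + (47/6)x - 41/6
D (∇ ∘ S_{-1}) f = 28x^2 - x + 47/6

g(x) = 28x^2 - x + 47/6


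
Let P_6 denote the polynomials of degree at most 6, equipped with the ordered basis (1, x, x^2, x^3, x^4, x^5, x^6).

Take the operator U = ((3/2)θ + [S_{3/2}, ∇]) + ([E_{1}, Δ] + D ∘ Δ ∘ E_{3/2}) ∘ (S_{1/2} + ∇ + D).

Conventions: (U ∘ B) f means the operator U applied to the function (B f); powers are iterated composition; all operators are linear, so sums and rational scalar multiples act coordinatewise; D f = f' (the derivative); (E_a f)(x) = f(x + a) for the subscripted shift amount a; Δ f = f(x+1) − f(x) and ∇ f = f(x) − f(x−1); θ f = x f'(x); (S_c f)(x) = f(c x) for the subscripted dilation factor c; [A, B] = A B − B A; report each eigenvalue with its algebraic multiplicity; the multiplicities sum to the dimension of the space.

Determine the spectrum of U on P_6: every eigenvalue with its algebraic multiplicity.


λ = 0 (multiplicity 1), λ = 3/2 (multiplicity 1), λ = 3 (multiplicity 1), λ = 9/2 (multiplicity 1), λ = 6 (multiplicity 1), λ = 15/2 (multiplicity 1), λ = 9 (multiplicity 1)

image of 1: 0
image of x: (3/2)x - 1/2
image of x^2: 3x^2 - (3/2)x + 7/4
image of x^3: (9/2)x^3 - (27/8)x^2 + (51/8)x + 89/8
image of x^4: 6x^4 - (27/4)x^3 + (141/8)x^2 + (147/4)x + 729/8
image of x^5: (15/2)x^5 - (405/32)x^4 + (685/16)x^3 + (1125/16)x^2 + (3665/8)x + 12439/32
image of x^6: 9x^6 - (729/32)x^5 + (6105/64)x^4 + (1335/16)x^3 + (45075/32)x^2 + (73491/32)x + 785323/512
the matrix is upper triangular; its diagonal is (0, 3/2, 3, 9/2, 6, 15/2, 9)
for a triangular matrix the eigenvalues are the diagonal entries, with algebraic multiplicity their repetition count


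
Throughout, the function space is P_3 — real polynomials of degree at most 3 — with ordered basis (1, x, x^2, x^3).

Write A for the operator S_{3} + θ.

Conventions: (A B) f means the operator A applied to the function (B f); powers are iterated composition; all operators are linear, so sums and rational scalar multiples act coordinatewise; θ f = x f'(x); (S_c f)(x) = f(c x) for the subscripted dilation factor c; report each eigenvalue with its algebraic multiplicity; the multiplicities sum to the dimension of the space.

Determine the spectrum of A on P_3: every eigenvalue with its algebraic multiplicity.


image of 1: 1
image of x: 4x
image of x^2: 11x^2
image of x^3: 30x^3
the matrix is upper triangular; its diagonal is (1, 4, 11, 30)
for a triangular matrix the eigenvalues are the diagonal entries, with algebraic multiplicity their repetition count

λ = 1 (multiplicity 1), λ = 4 (multiplicity 1), λ = 11 (multiplicity 1), λ = 30 (multiplicity 1)


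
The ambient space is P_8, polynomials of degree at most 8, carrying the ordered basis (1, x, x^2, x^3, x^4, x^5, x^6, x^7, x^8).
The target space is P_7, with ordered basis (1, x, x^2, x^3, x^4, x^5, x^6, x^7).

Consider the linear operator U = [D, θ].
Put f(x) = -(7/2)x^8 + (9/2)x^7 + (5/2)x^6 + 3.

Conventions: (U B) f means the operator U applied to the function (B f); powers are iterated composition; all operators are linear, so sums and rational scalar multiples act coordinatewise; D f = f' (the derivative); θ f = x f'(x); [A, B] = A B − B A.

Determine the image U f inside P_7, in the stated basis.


the result is g(x) = -28x^7 + (63/2)x^6 + 15x^5

θ f = -28x^8 + (63/2)x^7 + 15x^6
D θ f = -224x^7 + (441/2)x^6 + 90x^5
D f = -28x^7 + (63/2)x^6 + 15x^5
θ D f = -196x^7 + 189x^6 + 75x^5
[D, θ] f = -28x^7 + (63/2)x^6 + 15x^5


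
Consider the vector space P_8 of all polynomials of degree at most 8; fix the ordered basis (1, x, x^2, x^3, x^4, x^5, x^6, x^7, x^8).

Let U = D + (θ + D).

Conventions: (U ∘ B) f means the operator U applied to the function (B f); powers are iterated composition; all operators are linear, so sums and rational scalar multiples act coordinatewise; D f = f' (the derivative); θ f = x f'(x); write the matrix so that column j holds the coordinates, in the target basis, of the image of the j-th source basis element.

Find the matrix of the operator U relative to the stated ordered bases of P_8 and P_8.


image of 1: 0
image of x: x + 2
image of x^2: 2x^2 + 4x
image of x^3: 3x^3 + 6x^2
image of x^4: 4x^4 + 8x^3
image of x^5: 5x^5 + 10x^4
image of x^6: 6x^6 + 12x^5
image of x^7: 7x^7 + 14x^6
image of x^8: 8x^8 + 16x^7
each image's coordinates form column j of the matrix

the matrix is [[0, 2, 0, 0, 0, 0, 0, 0, 0]; [0, 1, 4, 0, 0, 0, 0, 0, 0]; [0, 0, 2, 6, 0, 0, 0, 0, 0]; [0, 0, 0, 3, 8, 0, 0, 0, 0]; [0, 0, 0, 0, 4, 10, 0, 0, 0]; [0, 0, 0, 0, 0, 5, 12, 0, 0]; [0, 0, 0, 0, 0, 0, 6, 14, 0]; [0, 0, 0, 0, 0, 0, 0, 7, 16]; [0, 0, 0, 0, 0, 0, 0, 0, 8]] (rows listed top to bottom)


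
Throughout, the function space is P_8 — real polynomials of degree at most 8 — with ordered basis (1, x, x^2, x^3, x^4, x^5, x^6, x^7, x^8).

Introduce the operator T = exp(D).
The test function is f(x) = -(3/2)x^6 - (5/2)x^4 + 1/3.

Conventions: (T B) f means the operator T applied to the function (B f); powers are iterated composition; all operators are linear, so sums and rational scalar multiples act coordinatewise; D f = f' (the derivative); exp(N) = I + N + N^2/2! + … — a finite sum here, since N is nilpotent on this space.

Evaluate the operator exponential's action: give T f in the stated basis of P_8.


the image equals g(x) = -(3/2)x^6 - 9x^5 - 25x^4 - 40x^3 - (75/2)x^2 - 19x - 11/3

order-1 term: -9x^5 - 10x^3
order-2 term: -(45/2)x^4 - 15x^2
order-3 term: -30x^3 - 10x
order-4 term: -(45/2)x^2 - 5/2
order-5 term: -9x
order-6 term: -3/2
the series for exp(D) f terminates at order 6
exp(D) f = -(3/2)x^6 - 9x^5 - 25x^4 - 40x^3 - (75/2)x^2 - 19x - 11/3


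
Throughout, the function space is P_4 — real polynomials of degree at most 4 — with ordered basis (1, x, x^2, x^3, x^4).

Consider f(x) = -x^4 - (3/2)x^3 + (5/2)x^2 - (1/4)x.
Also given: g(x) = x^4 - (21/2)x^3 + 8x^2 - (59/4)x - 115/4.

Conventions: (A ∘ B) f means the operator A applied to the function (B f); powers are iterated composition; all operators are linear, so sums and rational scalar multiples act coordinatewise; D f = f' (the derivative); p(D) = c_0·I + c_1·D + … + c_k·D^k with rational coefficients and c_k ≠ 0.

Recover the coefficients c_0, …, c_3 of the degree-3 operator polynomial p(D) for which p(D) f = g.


c_0 = -1, c_1 = 3, c_2 = -2, c_3 = 2

D^0 f = -x^4 - (3/2)x^3 + (5/2)x^2 - (1/4)x
D^1 f = -4x^3 - (9/2)x^2 + 5x - 1/4
D^2 f = -12x^2 - 9x + 5
D^3 f = -24x - 9
matching coefficients of g against c_0 f + c_1 Df + … from the top degree down determines the c_i
solution: c_0 = -1, c_1 = 3, c_2 = -2, c_3 = 2


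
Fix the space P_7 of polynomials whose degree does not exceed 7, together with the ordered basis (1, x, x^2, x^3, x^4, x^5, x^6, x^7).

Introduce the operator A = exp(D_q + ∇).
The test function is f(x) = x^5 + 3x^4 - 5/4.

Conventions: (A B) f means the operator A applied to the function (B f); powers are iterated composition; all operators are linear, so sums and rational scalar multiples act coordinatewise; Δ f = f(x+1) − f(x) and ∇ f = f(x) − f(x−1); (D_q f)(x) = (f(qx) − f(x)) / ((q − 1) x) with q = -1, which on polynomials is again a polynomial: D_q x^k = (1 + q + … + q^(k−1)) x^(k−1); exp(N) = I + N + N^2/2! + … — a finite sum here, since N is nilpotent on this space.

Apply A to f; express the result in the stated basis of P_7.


the image equals g(x) = x^5 + 9x^4 + 14x^3 - 6x^2 - (16/3)x + 217/60

order-1 term: 6x^4 + 2x^3 - 8x^2 + 7x - 2
order-2 term: 12x^3 - 14x^2 + x + 9
order-3 term: 16x^2 - (64/3)x + 28/3
order-4 term: 8x - 44/3
order-5 term: 16/5
the series for exp(D_q + ∇) f terminates at order 5
exp(D_q + ∇) f = x^5 + 9x^4 + 14x^3 - 6x^2 - (16/3)x + 217/60


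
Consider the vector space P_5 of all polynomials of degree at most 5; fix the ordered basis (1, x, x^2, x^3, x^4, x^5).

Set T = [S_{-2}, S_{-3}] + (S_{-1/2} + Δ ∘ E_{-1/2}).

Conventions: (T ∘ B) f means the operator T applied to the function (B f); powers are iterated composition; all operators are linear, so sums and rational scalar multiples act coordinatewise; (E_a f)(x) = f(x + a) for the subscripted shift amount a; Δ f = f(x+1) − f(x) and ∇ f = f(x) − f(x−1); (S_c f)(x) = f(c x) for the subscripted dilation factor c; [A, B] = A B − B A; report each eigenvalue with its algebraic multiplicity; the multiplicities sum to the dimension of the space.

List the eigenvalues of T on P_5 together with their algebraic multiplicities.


λ = -1/2 (multiplicity 1), λ = -1/8 (multiplicity 1), λ = -1/32 (multiplicity 1), λ = 1/16 (multiplicity 1), λ = 1/4 (multiplicity 1), λ = 1 (multiplicity 1)

image of 1: 1
image of x: -(1/2)x + 1
image of x^2: (1/4)x^2 + 2x
image of x^3: -(1/8)x^3 + 3x^2 + 1/4
image of x^4: (1/16)x^4 + 4x^3 + x
image of x^5: -(1/32)x^5 + 5x^4 + (5/2)x^2 + 1/16
the matrix is upper triangular; its diagonal is (1, -1/2, 1/4, -1/8, 1/16, -1/32)
for a triangular matrix the eigenvalues are the diagonal entries, with algebraic multiplicity their repetition count


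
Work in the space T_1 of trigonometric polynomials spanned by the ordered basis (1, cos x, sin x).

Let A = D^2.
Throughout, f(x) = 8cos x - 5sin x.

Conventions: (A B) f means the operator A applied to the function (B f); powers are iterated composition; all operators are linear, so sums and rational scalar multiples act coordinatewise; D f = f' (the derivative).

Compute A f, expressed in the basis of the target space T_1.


D f = -5cos x - 8sin x
D D f = -8cos x + 5sin x

the result is g(x) = -8cos x + 5sin x
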